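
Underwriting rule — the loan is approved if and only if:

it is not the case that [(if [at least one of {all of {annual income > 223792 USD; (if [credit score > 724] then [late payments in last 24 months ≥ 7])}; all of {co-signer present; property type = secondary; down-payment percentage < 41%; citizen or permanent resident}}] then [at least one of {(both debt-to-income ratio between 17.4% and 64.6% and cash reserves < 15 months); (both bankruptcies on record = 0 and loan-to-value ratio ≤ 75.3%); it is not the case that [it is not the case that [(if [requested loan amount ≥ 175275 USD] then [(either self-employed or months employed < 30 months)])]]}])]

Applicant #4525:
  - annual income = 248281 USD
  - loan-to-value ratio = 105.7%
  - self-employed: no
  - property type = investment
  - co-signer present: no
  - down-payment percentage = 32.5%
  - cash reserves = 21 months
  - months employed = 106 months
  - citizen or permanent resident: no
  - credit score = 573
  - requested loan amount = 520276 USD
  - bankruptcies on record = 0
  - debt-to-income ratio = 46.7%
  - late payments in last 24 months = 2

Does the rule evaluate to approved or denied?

Atomic conditions:
  annual income > 223792 USD: 248281 > 223792 is true
  credit score > 724: 573 > 724 is false
  late payments in last 24 months ≥ 7: 2 ≥ 7 is false
  co-signer present: no → false
  property type = secondary: investment == secondary is false
  down-payment percentage < 41%: 32.5 < 41 is true
  citizen or permanent resident: no → false
  debt-to-income ratio between 17.4% and 64.6%: 46.7 in [17.4, 64.6] is true
  cash reserves < 15 months: 21 < 15 is false
  bankruptcies on record = 0: 0 == 0 is true
  loan-to-value ratio ≤ 75.3%: 105.7 ≤ 75.3 is false
  requested loan amount ≥ 175275 USD: 520276 ≥ 175275 is true
  self-employed: no → false
  months employed < 30 months: 106 < 30 is false
Combine:
[1.1.1.2] false → false (antecedent false ⇒ implication holds) = true
[1.1.1] true AND true = true
[1.1.2] false AND false AND true AND false = false
[1.1] true OR false = true
[1.2.1] true AND false = false
[1.2.2] true AND false = false
[1.2.3.1.1.2] false OR false = false
[1.2.3.1.1] true → false = false
[1.2.3.1] NOT false = true
[1.2.3] NOT true = false
[1.2] false OR false OR false = false
[1] true → false = false
[root] NOT false = true
Overall: true → approved

Approved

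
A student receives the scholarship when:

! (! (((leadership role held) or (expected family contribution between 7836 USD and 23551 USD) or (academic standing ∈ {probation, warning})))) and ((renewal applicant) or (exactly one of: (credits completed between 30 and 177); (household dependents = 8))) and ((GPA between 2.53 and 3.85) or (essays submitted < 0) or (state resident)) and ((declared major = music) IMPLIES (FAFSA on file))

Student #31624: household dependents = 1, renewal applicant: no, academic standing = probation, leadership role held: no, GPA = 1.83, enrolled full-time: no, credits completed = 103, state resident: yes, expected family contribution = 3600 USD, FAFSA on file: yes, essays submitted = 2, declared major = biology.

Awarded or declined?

Awarded

Atomic conditions:
  leadership role held: no → false
  expected family contribution between 7836 USD and 23551 USD: 3600 in [7836, 23551] is false
  academic standing ∈ {probation, warning}: probation is in the set → true
  renewal applicant: no → false
  credits completed between 30 and 177: 103 in [30, 177] is true
  household dependents = 8: 1 == 8 is false
  GPA between 2.53 and 3.85: 1.83 in [2.53, 3.85] is false
  essays submitted < 0: 2 < 0 is false
  state resident: yes → true
  declared major = music: biology == music is false
  FAFSA on file: yes → true
Combine:
[1.1.1] false OR false OR true = true
[1.1] NOT true = false
[1] NOT false = true
[2.2] exactly-one(true, false) = true
[2] false OR true = true
[3] false OR false OR true = true
[4] false → true (antecedent false ⇒ implication holds) = true
[root] true AND true AND true AND true = true
Overall: true → awarded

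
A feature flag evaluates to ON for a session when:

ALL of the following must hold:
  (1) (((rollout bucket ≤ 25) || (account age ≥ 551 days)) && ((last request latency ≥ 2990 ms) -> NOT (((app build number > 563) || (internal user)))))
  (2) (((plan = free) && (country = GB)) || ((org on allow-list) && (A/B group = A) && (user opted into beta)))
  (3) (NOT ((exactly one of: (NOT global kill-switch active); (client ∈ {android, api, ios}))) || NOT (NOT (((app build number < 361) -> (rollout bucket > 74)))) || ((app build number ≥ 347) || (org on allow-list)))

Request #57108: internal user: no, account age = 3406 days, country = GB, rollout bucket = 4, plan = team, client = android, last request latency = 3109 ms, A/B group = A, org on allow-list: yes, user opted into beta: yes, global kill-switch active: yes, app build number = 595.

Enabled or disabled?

Disabled

Atomic conditions:
  rollout bucket ≤ 25: 4 ≤ 25 is true
  account age ≥ 551 days: 3406 ≥ 551 is true
  last request latency ≥ 2990 ms: 3109 ≥ 2990 is true
  app build number > 563: 595 > 563 is true
  internal user: no → false
  plan = free: team == free is false
  country = GB: GB == GB is true
  org on allow-list: yes → true
  A/B group = A: A == A is true
  user opted into beta: yes → true
  NOT global kill-switch active: yes → false
  client ∈ {android, api, ios}: android is in the set → true
  app build number < 361: 595 < 361 is false
  rollout bucket > 74: 4 > 74 is false
  app build number ≥ 347: 595 ≥ 347 is true
Combine:
[1.1] true OR true = true
[1.2.2.1] true OR false = true
[1.2.2] NOT true = false
[1.2] true → false = false
[1] true AND false = false
[2.1] false AND true = false
[2.2] true AND true AND true = true
[2] false OR true = true
[3.1.1] exactly-one(false, true) = true
[3.1] NOT true = false
[3.2.1.1] false → false (antecedent false ⇒ implication holds) = true
[3.2.1] NOT true = false
[3.2] NOT false = true
[3.3] true OR true = true
[3] false OR true OR true = true
[root] false AND true AND true = false
Overall: false → disabled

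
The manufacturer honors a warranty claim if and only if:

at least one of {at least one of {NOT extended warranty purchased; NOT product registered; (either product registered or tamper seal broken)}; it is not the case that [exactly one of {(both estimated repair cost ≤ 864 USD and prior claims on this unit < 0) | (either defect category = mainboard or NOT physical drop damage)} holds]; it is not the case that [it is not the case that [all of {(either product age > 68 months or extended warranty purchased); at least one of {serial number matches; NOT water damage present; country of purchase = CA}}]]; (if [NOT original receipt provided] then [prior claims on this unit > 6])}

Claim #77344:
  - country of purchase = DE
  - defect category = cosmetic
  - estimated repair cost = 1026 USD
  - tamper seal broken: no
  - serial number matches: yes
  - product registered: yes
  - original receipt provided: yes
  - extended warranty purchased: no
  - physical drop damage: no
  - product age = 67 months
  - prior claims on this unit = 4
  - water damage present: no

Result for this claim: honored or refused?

Atomic conditions:
  NOT extended warranty purchased: no → true
  NOT product registered: yes → false
  product registered: yes → true
  tamper seal broken: no → false
  estimated repair cost ≤ 864 USD: 1026 ≤ 864 is false
  prior claims on this unit < 0: 4 < 0 is false
  defect category = mainboard: cosmetic == mainboard is false
  NOT physical drop damage: no → true
  product age > 68 months: 67 > 68 is false
  extended warranty purchased: no → false
  serial number matches: yes → true
  NOT water damage present: no → true
  country of purchase = CA: DE == CA is false
  NOT original receipt provided: yes → false
  prior claims on this unit > 6: 4 > 6 is false
Combine:
[1.3] true OR false = true
[1] true OR false OR true = true
[2.1.1] false AND false = false
[2.1.2] false OR true = true
[2.1] exactly-one(false, true) = true
[2] NOT true = false
[3.1.1.1] false OR false = false
[3.1.1.2] true OR true OR false = true
[3.1.1] false AND true = false
[3.1] NOT false = true
[3] NOT true = false
[4] false → false (antecedent false ⇒ implication holds) = true
[root] true OR false OR false OR true = true
Overall: true → honored

Honored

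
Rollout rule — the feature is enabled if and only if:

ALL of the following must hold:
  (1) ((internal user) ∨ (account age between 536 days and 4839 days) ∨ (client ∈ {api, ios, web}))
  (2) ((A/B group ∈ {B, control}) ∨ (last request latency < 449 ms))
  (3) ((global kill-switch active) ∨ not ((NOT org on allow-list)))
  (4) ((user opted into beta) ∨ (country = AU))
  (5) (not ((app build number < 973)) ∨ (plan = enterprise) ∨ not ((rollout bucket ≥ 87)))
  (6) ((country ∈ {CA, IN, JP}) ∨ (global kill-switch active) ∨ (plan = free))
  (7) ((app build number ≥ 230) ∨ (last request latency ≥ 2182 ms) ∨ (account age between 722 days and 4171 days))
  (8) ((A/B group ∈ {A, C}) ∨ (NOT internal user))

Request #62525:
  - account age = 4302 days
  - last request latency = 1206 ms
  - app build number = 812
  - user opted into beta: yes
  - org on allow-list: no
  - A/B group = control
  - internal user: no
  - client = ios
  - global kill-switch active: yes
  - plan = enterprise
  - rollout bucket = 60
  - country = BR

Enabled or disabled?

Atomic conditions:
  internal user: no → false
  account age between 536 days and 4839 days: 4302 in [536, 4839] is true
  client ∈ {api, ios, web}: ios is in the set → true
  A/B group ∈ {B, control}: control is in the set → true
  last request latency < 449 ms: 1206 < 449 is false
  global kill-switch active: yes → true
  NOT org on allow-list: no → true
  user opted into beta: yes → true
  country = AU: BR == AU is false
  app build number < 973: 812 < 973 is true
  plan = enterprise: enterprise == enterprise is true
  rollout bucket ≥ 87: 60 ≥ 87 is false
  country ∈ {CA, IN, JP}: BR is not in the set → false
  plan = free: enterprise == free is false
  app build number ≥ 230: 812 ≥ 230 is true
  last request latency ≥ 2182 ms: 1206 ≥ 2182 is false
  account age between 722 days and 4171 days: 4302 in [722, 4171] is false
  A/B group ∈ {A, C}: control is not in the set → false
  NOT internal user: no → true
Combine:
[1] false OR true OR true = true
[2] true OR false = true
[3.2] NOT true = false
[3] true OR false = true
[4] true OR false = true
[5.1] NOT true = false
[5.3] NOT false = true
[5] false OR true OR true = true
[6] false OR true OR false = true
[7] true OR false OR false = true
[8] false OR true = true
[root] true AND true AND true AND true AND true AND true AND true AND true = true
Overall: true → enabled

Enabled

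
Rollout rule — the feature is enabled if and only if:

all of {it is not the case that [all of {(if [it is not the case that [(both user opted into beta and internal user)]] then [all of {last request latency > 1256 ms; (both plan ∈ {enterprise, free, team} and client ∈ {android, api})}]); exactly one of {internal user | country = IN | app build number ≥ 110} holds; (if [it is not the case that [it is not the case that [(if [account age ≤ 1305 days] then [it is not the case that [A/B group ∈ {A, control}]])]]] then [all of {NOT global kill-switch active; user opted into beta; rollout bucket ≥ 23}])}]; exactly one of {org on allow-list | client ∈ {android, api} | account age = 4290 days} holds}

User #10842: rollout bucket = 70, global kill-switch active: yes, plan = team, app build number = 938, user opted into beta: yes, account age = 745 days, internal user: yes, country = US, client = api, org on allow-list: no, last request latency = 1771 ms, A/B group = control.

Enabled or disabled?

Enabled

Atomic conditions:
  user opted into beta: yes → true
  internal user: yes → true
  last request latency > 1256 ms: 1771 > 1256 is true
  plan ∈ {enterprise, free, team}: team is in the set → true
  client ∈ {android, api}: api is in the set → true
  country = IN: US == IN is false
  app build number ≥ 110: 938 ≥ 110 is true
  account age ≤ 1305 days: 745 ≤ 1305 is true
  A/B group ∈ {A, control}: control is in the set → true
  NOT global kill-switch active: yes → false
  rollout bucket ≥ 23: 70 ≥ 23 is true
  org on allow-list: no → false
  account age = 4290 days: 745 == 4290 is false
Combine:
[1.1.1.1.1] true AND true = true
[1.1.1.1] NOT true = false
[1.1.1.2.2] true AND true = true
[1.1.1.2] true AND true = true
[1.1.1] false → true (antecedent false ⇒ implication holds) = true
[1.1.2] exactly-one(true, false, true) = false
[1.1.3.1.1.1.2] NOT true = false
[1.1.3.1.1.1] true → false = false
[1.1.3.1.1] NOT false = true
[1.1.3.1] NOT true = false
[1.1.3.2] false AND true AND true = false
[1.1.3] false → false (antecedent false ⇒ implication holds) = true
[1.1] true AND false AND true = false
[1] NOT false = true
[2] exactly-one(false, true, false) = true
[root] true AND true = true
Overall: true → enabled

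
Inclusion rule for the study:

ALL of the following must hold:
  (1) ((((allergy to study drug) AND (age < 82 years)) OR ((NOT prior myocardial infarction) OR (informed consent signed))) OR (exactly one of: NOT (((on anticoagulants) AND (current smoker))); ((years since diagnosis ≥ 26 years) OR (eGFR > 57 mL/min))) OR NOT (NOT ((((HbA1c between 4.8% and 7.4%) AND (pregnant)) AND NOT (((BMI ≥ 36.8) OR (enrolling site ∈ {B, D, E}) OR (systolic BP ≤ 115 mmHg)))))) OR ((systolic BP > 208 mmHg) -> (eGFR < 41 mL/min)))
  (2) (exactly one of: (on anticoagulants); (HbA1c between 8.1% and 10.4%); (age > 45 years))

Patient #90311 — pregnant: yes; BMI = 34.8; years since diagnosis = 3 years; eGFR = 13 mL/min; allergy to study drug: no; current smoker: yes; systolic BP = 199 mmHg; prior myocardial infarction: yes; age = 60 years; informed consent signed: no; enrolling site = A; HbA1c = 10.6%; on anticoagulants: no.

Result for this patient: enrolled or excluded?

Enrolled

Atomic conditions:
  allergy to study drug: no → false
  age < 82 years: 60 < 82 is true
  NOT prior myocardial infarction: yes → false
  informed consent signed: no → false
  on anticoagulants: no → false
  current smoker: yes → true
  years since diagnosis ≥ 26 years: 3 ≥ 26 is false
  eGFR > 57 mL/min: 13 > 57 is false
  HbA1c between 4.8% and 7.4%: 10.6 in [4.8, 7.4] is false
  pregnant: yes → true
  BMI ≥ 36.8: 34.8 ≥ 36.8 is false
  enrolling site ∈ {B, D, E}: A is not in the set → false
  systolic BP ≤ 115 mmHg: 199 ≤ 115 is false
  systolic BP > 208 mmHg: 199 > 208 is false
  eGFR < 41 mL/min: 13 < 41 is true
  HbA1c between 8.1% and 10.4%: 10.6 in [8.1, 10.4] is false
  age > 45 years: 60 > 45 is true
Combine:
[1.1.1] false AND true = false
[1.1.2] false OR false = false
[1.1] false OR false = false
[1.2.1.1] false AND true = false
[1.2.1] NOT false = true
[1.2.2] false OR false = false
[1.2] exactly-one(true, false) = true
[1.3.1.1.1] false AND true = false
[1.3.1.1.2.1] false OR false OR false = false
[1.3.1.1.2] NOT false = true
[1.3.1.1] false AND true = false
[1.3.1] NOT false = true
[1.3] NOT true = false
[1.4] false → true (antecedent false ⇒ implication holds) = true
[1] false OR true OR false OR true = true
[2] exactly-one(false, false, true) = true
[root] true AND true = true
Overall: true → enrolled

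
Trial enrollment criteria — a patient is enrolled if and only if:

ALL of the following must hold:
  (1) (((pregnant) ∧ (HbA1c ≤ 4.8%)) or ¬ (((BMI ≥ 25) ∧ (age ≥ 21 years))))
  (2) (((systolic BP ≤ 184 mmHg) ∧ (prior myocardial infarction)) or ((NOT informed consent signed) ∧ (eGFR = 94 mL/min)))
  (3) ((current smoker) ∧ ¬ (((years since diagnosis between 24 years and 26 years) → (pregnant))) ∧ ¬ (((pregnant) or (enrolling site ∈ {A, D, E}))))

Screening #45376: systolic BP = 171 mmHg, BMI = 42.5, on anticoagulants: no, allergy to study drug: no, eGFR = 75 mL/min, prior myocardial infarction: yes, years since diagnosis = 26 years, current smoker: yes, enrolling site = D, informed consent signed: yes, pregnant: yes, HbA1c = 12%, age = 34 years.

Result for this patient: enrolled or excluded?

Atomic conditions:
  pregnant: yes → true
  HbA1c ≤ 4.8%: 12 ≤ 4.8 is false
  BMI ≥ 25: 42.5 ≥ 25 is true
  age ≥ 21 years: 34 ≥ 21 is true
  systolic BP ≤ 184 mmHg: 171 ≤ 184 is true
  prior myocardial infarction: yes → true
  NOT informed consent signed: yes → false
  eGFR = 94 mL/min: 75 == 94 is false
  current smoker: yes → true
  years since diagnosis between 24 years and 26 years: 26 in [24, 26] is true
  enrolling site ∈ {A, D, E}: D is in the set → true
Combine:
[1.1] true AND false = false
[1.2.1] true AND true = true
[1.2] NOT true = false
[1] false OR false = false
[2.1] true AND true = true
[2.2] false AND false = false
[2] true OR false = true
[3.2.1] true → true = true
[3.2] NOT true = false
[3.3.1] true OR true = true
[3.3] NOT true = false
[3] true AND false AND false = false
[root] false AND true AND false = false
Overall: false → excluded

Excluded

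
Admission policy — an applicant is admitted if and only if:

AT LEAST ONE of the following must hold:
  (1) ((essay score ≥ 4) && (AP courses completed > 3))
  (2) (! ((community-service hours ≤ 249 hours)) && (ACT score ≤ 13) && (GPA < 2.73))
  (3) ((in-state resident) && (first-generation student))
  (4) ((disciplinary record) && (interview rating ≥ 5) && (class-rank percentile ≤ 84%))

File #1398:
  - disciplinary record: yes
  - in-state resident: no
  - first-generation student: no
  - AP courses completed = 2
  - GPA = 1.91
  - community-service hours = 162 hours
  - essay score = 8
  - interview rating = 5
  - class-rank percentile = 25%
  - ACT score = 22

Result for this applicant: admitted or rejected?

Admitted

Atomic conditions:
  essay score ≥ 4: 8 ≥ 4 is true
  AP courses completed > 3: 2 > 3 is false
  community-service hours ≤ 249 hours: 162 ≤ 249 is true
  ACT score ≤ 13: 22 ≤ 13 is false
  GPA < 2.73: 1.91 < 2.73 is true
  in-state resident: no → false
  first-generation student: no → false
  disciplinary record: yes → true
  interview rating ≥ 5: 5 ≥ 5 is true
  class-rank percentile ≤ 84%: 25 ≤ 84 is true
Combine:
[1] true AND false = false
[2.1] NOT true = false
[2] false AND false AND true = false
[3] false AND false = false
[4] true AND true AND true = true
[root] false OR false OR false OR true = true
Overall: true → admitted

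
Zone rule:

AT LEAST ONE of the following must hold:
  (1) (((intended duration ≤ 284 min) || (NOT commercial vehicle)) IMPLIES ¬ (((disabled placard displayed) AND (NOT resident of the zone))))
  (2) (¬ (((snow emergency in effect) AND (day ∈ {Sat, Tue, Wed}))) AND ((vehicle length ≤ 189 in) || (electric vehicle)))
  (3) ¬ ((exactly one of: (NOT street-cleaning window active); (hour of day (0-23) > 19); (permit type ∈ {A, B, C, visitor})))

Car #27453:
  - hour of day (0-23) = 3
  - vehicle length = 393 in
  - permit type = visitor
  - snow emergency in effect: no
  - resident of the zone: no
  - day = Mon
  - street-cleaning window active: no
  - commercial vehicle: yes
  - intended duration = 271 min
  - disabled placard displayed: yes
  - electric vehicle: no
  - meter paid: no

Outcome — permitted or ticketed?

Permitted

Atomic conditions:
  intended duration ≤ 284 min: 271 ≤ 284 is true
  NOT commercial vehicle: yes → false
  disabled placard displayed: yes → true
  NOT resident of the zone: no → true
  snow emergency in effect: no → false
  day ∈ {Sat, Tue, Wed}: Mon is not in the set → false
  vehicle length ≤ 189 in: 393 ≤ 189 is false
  electric vehicle: no → false
  NOT street-cleaning window active: no → true
  hour of day (0-23) > 19: 3 > 19 is false
  permit type ∈ {A, B, C, visitor}: visitor is in the set → true
Combine:
[1.1] true OR false = true
[1.2.1] true AND true = true
[1.2] NOT true = false
[1] true → false = false
[2.1.1] false AND false = false
[2.1] NOT false = true
[2.2] false OR false = false
[2] true AND false = false
[3.1] exactly-one(true, false, true) = false
[3] NOT false = true
[root] false OR false OR true = true
Overall: true → permitted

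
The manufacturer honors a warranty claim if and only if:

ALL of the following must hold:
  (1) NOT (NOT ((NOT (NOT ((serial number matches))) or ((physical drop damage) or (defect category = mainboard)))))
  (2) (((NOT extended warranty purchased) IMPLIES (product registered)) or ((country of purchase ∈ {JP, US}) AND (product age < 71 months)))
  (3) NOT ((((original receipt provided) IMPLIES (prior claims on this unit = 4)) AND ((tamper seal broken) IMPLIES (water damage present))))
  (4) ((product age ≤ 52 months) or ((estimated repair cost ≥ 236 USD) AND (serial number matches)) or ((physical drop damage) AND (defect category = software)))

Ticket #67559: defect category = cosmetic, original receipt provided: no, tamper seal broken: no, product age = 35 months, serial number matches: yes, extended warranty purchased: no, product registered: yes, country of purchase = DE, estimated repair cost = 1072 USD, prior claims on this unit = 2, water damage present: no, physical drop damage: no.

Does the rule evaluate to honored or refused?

Atomic conditions:
  serial number matches: yes → true
  physical drop damage: no → false
  defect category = mainboard: cosmetic == mainboard is false
  NOT extended warranty purchased: no → true
  product registered: yes → true
  country of purchase ∈ {JP, US}: DE is not in the set → false
  product age < 71 months: 35 < 71 is true
  original receipt provided: no → false
  prior claims on this unit = 4: 2 == 4 is false
  tamper seal broken: no → false
  water damage present: no → false
  product age ≤ 52 months: 35 ≤ 52 is true
  estimated repair cost ≥ 236 USD: 1072 ≥ 236 is true
  defect category = software: cosmetic == software is false
Combine:
[1.1.1.1.1] NOT true = false
[1.1.1.1] NOT false = true
[1.1.1.2] false OR false = false
[1.1.1] true OR false = true
[1.1] NOT true = false
[1] NOT false = true
[2.1] true → true = true
[2.2] false AND true = false
[2] true OR false = true
[3.1.1] false → false (antecedent false ⇒ implication holds) = true
[3.1.2] false → false (antecedent false ⇒ implication holds) = true
[3.1] true AND true = true
[3] NOT true = false
[4.2] true AND true = true
[4.3] false AND false = false
[4] true OR true OR false = true
[root] true AND true AND false AND true = false
Overall: false → refused

Refused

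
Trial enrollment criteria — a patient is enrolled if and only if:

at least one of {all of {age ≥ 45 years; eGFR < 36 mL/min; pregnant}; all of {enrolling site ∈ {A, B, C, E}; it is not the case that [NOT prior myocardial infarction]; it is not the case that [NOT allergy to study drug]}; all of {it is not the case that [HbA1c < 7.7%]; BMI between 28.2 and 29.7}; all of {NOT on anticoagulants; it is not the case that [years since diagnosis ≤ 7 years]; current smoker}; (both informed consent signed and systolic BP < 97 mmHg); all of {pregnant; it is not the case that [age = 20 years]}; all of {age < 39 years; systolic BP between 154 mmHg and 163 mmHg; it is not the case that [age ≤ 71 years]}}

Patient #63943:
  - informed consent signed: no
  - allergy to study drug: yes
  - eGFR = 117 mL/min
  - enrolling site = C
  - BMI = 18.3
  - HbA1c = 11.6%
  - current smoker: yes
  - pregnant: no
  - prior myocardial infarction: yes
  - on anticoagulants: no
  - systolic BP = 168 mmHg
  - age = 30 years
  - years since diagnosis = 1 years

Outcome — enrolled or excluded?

Atomic conditions:
  age ≥ 45 years: 30 ≥ 45 is false
  eGFR < 36 mL/min: 117 < 36 is false
  pregnant: no → false
  enrolling site ∈ {A, B, C, E}: C is in the set → true
  NOT prior myocardial infarction: yes → false
  NOT allergy to study drug: yes → false
  HbA1c < 7.7%: 11.6 < 7.7 is false
  BMI between 28.2 and 29.7: 18.3 in [28.2, 29.7] is false
  NOT on anticoagulants: no → true
  years since diagnosis ≤ 7 years: 1 ≤ 7 is true
  current smoker: yes → true
  informed consent signed: no → false
  systolic BP < 97 mmHg: 168 < 97 is false
  age = 20 years: 30 == 20 is false
  age < 39 years: 30 < 39 is true
  systolic BP between 154 mmHg and 163 mmHg: 168 in [154, 163] is false
  age ≤ 71 years: 30 ≤ 71 is true
Combine:
[1] false AND false AND false = false
[2.2] NOT false = true
[2.3] NOT false = true
[2] true AND true AND true = true
[3.1] NOT false = true
[3] true AND false = false
[4.2] NOT true = false
[4] true AND false AND true = false
[5] false AND false = false
[6.2] NOT false = true
[6] false AND true = false
[7.3] NOT true = false
[7] true AND false AND false = false
[root] false OR true OR false OR false OR false OR false OR false = true
Overall: true → enrolled

Enrolled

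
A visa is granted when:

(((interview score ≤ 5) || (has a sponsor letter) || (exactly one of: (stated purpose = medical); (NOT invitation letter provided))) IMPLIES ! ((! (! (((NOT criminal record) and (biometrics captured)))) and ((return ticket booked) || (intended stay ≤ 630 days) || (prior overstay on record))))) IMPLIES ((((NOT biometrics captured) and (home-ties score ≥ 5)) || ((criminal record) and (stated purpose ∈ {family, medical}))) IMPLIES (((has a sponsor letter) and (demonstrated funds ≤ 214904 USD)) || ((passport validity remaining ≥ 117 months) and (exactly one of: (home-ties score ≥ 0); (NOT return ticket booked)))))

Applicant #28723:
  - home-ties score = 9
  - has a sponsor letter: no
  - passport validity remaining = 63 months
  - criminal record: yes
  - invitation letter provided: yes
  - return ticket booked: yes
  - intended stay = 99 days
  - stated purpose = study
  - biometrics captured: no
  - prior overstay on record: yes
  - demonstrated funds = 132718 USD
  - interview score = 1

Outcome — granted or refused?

Atomic conditions:
  interview score ≤ 5: 1 ≤ 5 is true
  has a sponsor letter: no → false
  stated purpose = medical: study == medical is false
  NOT invitation letter provided: yes → false
  NOT criminal record: yes → false
  biometrics captured: no → false
  return ticket booked: yes → true
  intended stay ≤ 630 days: 99 ≤ 630 is true
  prior overstay on record: yes → true
  NOT biometrics captured: no → true
  home-ties score ≥ 5: 9 ≥ 5 is true
  criminal record: yes → true
  stated purpose ∈ {family, medical}: study is not in the set → false
  demonstrated funds ≤ 214904 USD: 132718 ≤ 214904 is true
  passport validity remaining ≥ 117 months: 63 ≥ 117 is false
  home-ties score ≥ 0: 9 ≥ 0 is true
  NOT return ticket booked: yes → false
Combine:
[1.1.3] exactly-one(false, false) = false
[1.1] true OR false OR false = true
[1.2.1.1.1.1] false AND false = false
[1.2.1.1.1] NOT false = true
[1.2.1.1] NOT true = false
[1.2.1.2] true OR true OR true = true
[1.2.1] false AND true = false
[1.2] NOT false = true
[1] true → true = true
[2.1.1] true AND true = true
[2.1.2] true AND false = false
[2.1] true OR false = true
[2.2.1] false AND true = false
[2.2.2.2] exactly-one(true, false) = true
[2.2.2] false AND true = false
[2.2] false OR false = false
[2] true → false = false
[root] true → false = false
Overall: false → refused

Refused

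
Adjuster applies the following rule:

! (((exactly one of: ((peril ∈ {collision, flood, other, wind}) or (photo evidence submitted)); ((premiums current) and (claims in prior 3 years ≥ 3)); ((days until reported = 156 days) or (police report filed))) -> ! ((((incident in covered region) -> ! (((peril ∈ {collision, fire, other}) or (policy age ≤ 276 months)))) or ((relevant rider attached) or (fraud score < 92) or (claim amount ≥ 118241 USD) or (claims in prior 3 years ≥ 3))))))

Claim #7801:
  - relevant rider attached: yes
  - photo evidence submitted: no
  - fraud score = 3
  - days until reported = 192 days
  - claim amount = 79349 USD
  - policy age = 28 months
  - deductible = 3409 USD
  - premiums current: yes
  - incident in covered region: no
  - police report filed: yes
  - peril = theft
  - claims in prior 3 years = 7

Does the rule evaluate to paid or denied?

Atomic conditions:
  peril ∈ {collision, flood, other, wind}: theft is not in the set → false
  photo evidence submitted: no → false
  premiums current: yes → true
  claims in prior 3 years ≥ 3: 7 ≥ 3 is true
  days until reported = 156 days: 192 == 156 is false
  police report filed: yes → true
  incident in covered region: no → false
  peril ∈ {collision, fire, other}: theft is not in the set → false
  policy age ≤ 276 months: 28 ≤ 276 is true
  relevant rider attached: yes → true
  fraud score < 92: 3 < 92 is true
  claim amount ≥ 118241 USD: 79349 ≥ 118241 is false
Combine:
[1.1.1] false OR false = false
[1.1.2] true AND true = true
[1.1.3] false OR true = true
[1.1] exactly-one(false, true, true) = false
[1.2.1.1.2.1] false OR true = true
[1.2.1.1.2] NOT true = false
[1.2.1.1] false → false (antecedent false ⇒ implication holds) = true
[1.2.1.2] true OR true OR false OR true = true
[1.2.1] true OR true = true
[1.2] NOT true = false
[1] false → false (antecedent false ⇒ implication holds) = true
[root] NOT true = false
Overall: false → denied

Denied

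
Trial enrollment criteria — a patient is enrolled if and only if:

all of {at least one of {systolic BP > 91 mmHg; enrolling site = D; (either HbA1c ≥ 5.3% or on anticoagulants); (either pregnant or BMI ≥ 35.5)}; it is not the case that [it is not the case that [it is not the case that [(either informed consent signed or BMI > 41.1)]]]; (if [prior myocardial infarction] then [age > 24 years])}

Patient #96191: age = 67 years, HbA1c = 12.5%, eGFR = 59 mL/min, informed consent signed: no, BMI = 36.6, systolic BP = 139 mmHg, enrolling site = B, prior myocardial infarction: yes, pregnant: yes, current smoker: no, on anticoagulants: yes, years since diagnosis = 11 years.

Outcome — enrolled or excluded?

Atomic conditions:
  systolic BP > 91 mmHg: 139 > 91 is true
  enrolling site = D: B == D is false
  HbA1c ≥ 5.3%: 12.5 ≥ 5.3 is true
  on anticoagulants: yes → true
  pregnant: yes → true
  BMI ≥ 35.5: 36.6 ≥ 35.5 is true
  informed consent signed: no → false
  BMI > 41.1: 36.6 > 41.1 is false
  prior myocardial infarction: yes → true
  age > 24 years: 67 > 24 is true
Combine:
[1.3] true OR true = true
[1.4] true OR true = true
[1] true OR false OR true OR true = true
[2.1.1.1] false OR false = false
[2.1.1] NOT false = true
[2.1] NOT true = false
[2] NOT false = true
[3] true → true = true
[root] true AND true AND true = true
Overall: true → enrolled

Enrolled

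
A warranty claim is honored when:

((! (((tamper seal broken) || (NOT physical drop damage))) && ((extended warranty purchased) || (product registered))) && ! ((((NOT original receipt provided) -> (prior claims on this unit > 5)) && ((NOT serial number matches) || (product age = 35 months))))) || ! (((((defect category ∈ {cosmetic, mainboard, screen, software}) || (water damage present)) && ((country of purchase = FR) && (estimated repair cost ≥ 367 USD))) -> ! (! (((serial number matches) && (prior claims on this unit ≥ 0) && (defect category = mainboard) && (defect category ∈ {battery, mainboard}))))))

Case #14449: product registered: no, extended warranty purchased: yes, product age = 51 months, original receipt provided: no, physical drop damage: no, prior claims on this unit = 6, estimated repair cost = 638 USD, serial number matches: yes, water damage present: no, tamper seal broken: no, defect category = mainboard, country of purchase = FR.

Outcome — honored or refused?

Refused

Atomic conditions:
  tamper seal broken: no → false
  NOT physical drop damage: no → true
  extended warranty purchased: yes → true
  product registered: no → false
  NOT original receipt provided: no → true
  prior claims on this unit > 5: 6 > 5 is true
  NOT serial number matches: yes → false
  product age = 35 months: 51 == 35 is false
  defect category ∈ {cosmetic, mainboard, screen, software}: mainboard is in the set → true
  water damage present: no → false
  country of purchase = FR: FR == FR is true
  estimated repair cost ≥ 367 USD: 638 ≥ 367 is true
  serial number matches: yes → true
  prior claims on this unit ≥ 0: 6 ≥ 0 is true
  defect category = mainboard: mainboard == mainboard is true
  defect category ∈ {battery, mainboard}: mainboard is in the set → true
Combine:
[1.1.1.1] false OR true = true
[1.1.1] NOT true = false
[1.1.2] true OR false = true
[1.1] false AND true = false
[1.2.1.1] true → true = true
[1.2.1.2] false OR false = false
[1.2.1] true AND false = false
[1.2] NOT false = true
[1] false AND true = false
[2.1.1.1] true OR false = true
[2.1.1.2] true AND true = true
[2.1.1] true AND true = true
[2.1.2.1.1] true AND true AND true AND true = true
[2.1.2.1] NOT true = false
[2.1.2] NOT false = true
[2.1] true → true = true
[2] NOT true = false
[root] false OR false = false
Overall: false → refused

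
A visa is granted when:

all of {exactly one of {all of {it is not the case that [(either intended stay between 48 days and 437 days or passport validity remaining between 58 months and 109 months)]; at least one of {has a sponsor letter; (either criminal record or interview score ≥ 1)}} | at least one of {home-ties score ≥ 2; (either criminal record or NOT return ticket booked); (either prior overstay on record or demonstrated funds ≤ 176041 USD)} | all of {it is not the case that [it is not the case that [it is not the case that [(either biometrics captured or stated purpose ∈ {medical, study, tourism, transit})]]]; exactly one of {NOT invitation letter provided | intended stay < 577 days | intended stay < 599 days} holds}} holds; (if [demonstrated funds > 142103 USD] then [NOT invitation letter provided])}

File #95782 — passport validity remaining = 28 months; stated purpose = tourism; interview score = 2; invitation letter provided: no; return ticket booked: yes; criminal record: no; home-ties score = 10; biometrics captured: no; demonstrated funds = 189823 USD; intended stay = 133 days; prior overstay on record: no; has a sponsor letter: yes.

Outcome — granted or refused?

Atomic conditions:
  intended stay between 48 days and 437 days: 133 in [48, 437] is true
  passport validity remaining between 58 months and 109 months: 28 in [58, 109] is false
  has a sponsor letter: yes → true
  criminal record: no → false
  interview score ≥ 1: 2 ≥ 1 is true
  home-ties score ≥ 2: 10 ≥ 2 is true
  NOT return ticket booked: yes → false
  prior overstay on record: no → false
  demonstrated funds ≤ 176041 USD: 189823 ≤ 176041 is false
  biometrics captured: no → false
  stated purpose ∈ {medical, study, tourism, transit}: tourism is in the set → true
  NOT invitation letter provided: no → true
  intended stay < 577 days: 133 < 577 is true
  intended stay < 599 days: 133 < 599 is true
  demonstrated funds > 142103 USD: 189823 > 142103 is true
Combine:
[1.1.1.1] true OR false = true
[1.1.1] NOT true = false
[1.1.2.2] false OR true = true
[1.1.2] true OR true = true
[1.1] false AND true = false
[1.2.2] false OR false = false
[1.2.3] false OR false = false
[1.2] true OR false OR false = true
[1.3.1.1.1.1] false OR true = true
[1.3.1.1.1] NOT true = false
[1.3.1.1] NOT false = true
[1.3.1] NOT true = false
[1.3.2] exactly-one(true, true, true) = false
[1.3] false AND false = false
[1] exactly-one(false, true, false) = true
[2] true → true = true
[root] true AND true = true
Overall: true → granted

Granted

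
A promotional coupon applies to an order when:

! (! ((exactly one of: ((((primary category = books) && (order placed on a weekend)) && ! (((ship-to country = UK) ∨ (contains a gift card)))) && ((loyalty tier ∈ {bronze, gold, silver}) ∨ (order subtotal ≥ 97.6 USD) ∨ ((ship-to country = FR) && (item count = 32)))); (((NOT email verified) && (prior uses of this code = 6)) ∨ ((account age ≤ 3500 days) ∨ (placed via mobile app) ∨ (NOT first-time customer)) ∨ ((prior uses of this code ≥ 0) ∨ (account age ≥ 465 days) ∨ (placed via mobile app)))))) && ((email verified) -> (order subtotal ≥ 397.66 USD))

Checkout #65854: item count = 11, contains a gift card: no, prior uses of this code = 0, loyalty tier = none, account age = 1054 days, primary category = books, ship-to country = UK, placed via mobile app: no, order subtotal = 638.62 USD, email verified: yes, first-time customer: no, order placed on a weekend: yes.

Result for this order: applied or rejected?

Applied

Atomic conditions:
  primary category = books: books == books is true
  order placed on a weekend: yes → true
  ship-to country = UK: UK == UK is true
  contains a gift card: no → false
  loyalty tier ∈ {bronze, gold, silver}: none is not in the set → false
  order subtotal ≥ 97.6 USD: 638.62 ≥ 97.6 is true
  ship-to country = FR: UK == FR is false
  item count = 32: 11 == 32 is false
  NOT email verified: yes → false
  prior uses of this code = 6: 0 == 6 is false
  account age ≤ 3500 days: 1054 ≤ 3500 is true
  placed via mobile app: no → false
  NOT first-time customer: no → true
  prior uses of this code ≥ 0: 0 ≥ 0 is true
  account age ≥ 465 days: 1054 ≥ 465 is true
  email verified: yes → true
  order subtotal ≥ 397.66 USD: 638.62 ≥ 397.66 is true
Combine:
[1.1.1.1.1.1] true AND true = true
[1.1.1.1.1.2.1] true OR false = true
[1.1.1.1.1.2] NOT true = false
[1.1.1.1.1] true AND false = false
[1.1.1.1.2.3] false AND false = false
[1.1.1.1.2] false OR true OR false = true
[1.1.1.1] false AND true = false
[1.1.1.2.1] false AND false = false
[1.1.1.2.2] true OR false OR true = true
[1.1.1.2.3] true OR true OR false = true
[1.1.1.2] false OR true OR true = true
[1.1.1] exactly-one(false, true) = true
[1.1] NOT true = false
[1] NOT false = true
[2] true → true = true
[root] true AND true = true
Overall: true → applied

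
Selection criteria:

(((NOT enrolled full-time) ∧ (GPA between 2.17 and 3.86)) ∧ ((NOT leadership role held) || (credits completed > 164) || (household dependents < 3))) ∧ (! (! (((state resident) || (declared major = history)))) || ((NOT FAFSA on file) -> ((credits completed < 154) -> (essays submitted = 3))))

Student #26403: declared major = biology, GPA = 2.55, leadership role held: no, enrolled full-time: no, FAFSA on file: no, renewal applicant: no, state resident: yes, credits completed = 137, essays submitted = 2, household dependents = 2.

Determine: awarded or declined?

Awarded

Atomic conditions:
  NOT enrolled full-time: no → true
  GPA between 2.17 and 3.86: 2.55 in [2.17, 3.86] is true
  NOT leadership role held: no → true
  credits completed > 164: 137 > 164 is false
  household dependents < 3: 2 < 3 is true
  state resident: yes → true
  declared major = history: biology == history is false
  NOT FAFSA on file: no → true
  credits completed < 154: 137 < 154 is true
  essays submitted = 3: 2 == 3 is false
Combine:
[1.1] true AND true = true
[1.2] true OR false OR true = true
[1] true AND true = true
[2.1.1.1] true OR false = true
[2.1.1] NOT true = false
[2.1] NOT false = true
[2.2.2] true → false = false
[2.2] true → false = false
[2] true OR false = true
[root] true AND true = true
Overall: true → awarded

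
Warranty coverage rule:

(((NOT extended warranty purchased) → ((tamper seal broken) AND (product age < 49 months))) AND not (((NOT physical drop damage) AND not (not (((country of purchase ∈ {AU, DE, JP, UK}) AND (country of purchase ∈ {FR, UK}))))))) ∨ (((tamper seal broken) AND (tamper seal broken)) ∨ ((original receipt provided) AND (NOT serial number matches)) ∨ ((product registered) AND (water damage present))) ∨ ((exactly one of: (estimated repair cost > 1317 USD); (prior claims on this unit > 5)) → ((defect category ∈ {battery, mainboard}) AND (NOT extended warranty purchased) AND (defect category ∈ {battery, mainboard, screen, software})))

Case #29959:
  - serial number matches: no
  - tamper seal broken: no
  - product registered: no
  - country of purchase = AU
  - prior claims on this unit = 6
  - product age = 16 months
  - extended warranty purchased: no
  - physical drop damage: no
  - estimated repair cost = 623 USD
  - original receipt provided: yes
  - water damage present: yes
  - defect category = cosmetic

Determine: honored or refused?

Atomic conditions:
  NOT extended warranty purchased: no → true
  tamper seal broken: no → false
  product age < 49 months: 16 < 49 is true
  NOT physical drop damage: no → true
  country of purchase ∈ {AU, DE, JP, UK}: AU is in the set → true
  country of purchase ∈ {FR, UK}: AU is not in the set → false
  original receipt provided: yes → true
  NOT serial number matches: no → true
  product registered: no → false
  water damage present: yes → true
  estimated repair cost > 1317 USD: 623 > 1317 is false
  prior claims on this unit > 5: 6 > 5 is true
  defect category ∈ {battery, mainboard}: cosmetic is not in the set → false
  defect category ∈ {battery, mainboard, screen, software}: cosmetic is not in the set → false
Combine:
[1.1.2] false AND true = false
[1.1] true → false = false
[1.2.1.2.1.1] true AND false = false
[1.2.1.2.1] NOT false = true
[1.2.1.2] NOT true = false
[1.2.1] true AND false = false
[1.2] NOT false = true
[1] false AND true = false
[2.1] false AND false = false
[2.2] true AND true = true
[2.3] false AND true = false
[2] false OR true OR false = true
[3.1] exactly-one(false, true) = true
[3.2] false AND true AND false = false
[3] true → false = false
[root] false OR true OR false = true
Overall: true → honored

Honored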